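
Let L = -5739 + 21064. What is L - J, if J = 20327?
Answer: -5002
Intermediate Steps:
L = 15325
L - J = 15325 - 1*20327 = 15325 - 20327 = -5002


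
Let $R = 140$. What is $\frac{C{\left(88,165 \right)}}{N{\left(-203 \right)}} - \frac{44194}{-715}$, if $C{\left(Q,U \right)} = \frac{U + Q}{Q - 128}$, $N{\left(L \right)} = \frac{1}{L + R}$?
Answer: $\frac{2632829}{5720} \approx 460.28$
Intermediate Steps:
$N{\left(L \right)} = \frac{1}{140 + L}$ ($N{\left(L \right)} = \frac{1}{L + 140} = \frac{1}{140 + L}$)
$C{\left(Q,U \right)} = \frac{Q + U}{-128 + Q}$
$\frac{C{\left(88,165 \right)}}{N{\left(-203 \right)}} - \frac{44194}{-715} = \frac{\frac{1}{-128 + 88} \left(88 + 165\right)}{\frac{1}{140 - 203}} - \frac{44194}{-715} = \frac{\frac{1}{-40} \cdot 253}{\frac{1}{-63}} - - \frac{44194}{715} = \frac{\left(- \frac{1}{40}\right) 253}{- \frac{1}{63}} + \frac{44194}{715} = \left(- \frac{253}{40}\right) \left(-63\right) + \frac{44194}{715} = \frac{15939}{40} + \frac{44194}{715} = \frac{2632829}{5720}$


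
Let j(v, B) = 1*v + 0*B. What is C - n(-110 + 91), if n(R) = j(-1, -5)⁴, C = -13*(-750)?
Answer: 9749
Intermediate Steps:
j(v, B) = v (j(v, B) = v + 0 = v)
C = 9750
n(R) = 1 (n(R) = (-1)⁴ = 1)
C - n(-110 + 91) = 9750 - 1*1 = 9750 - 1 = 9749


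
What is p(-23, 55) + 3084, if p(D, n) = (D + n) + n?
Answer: 3171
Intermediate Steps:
p(D, n) = D + 2*n
p(-23, 55) + 3084 = (-23 + 2*55) + 3084 = (-23 + 110) + 3084 = 87 + 3084 = 3171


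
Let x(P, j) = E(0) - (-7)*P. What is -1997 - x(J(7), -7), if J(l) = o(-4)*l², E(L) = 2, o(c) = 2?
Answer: -2685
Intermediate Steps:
J(l) = 2*l²
x(P, j) = 2 + 7*P (x(P, j) = 2 - (-7)*P = 2 + 7*P)
-1997 - x(J(7), -7) = -1997 - (2 + 7*(2*7²)) = -1997 - (2 + 7*(2*49)) = -1997 - (2 + 7*98) = -1997 - (2 + 686) = -1997 - 1*688 = -1997 - 688 = -2685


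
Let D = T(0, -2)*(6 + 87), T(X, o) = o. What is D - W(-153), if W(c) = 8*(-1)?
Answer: -178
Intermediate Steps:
W(c) = -8
D = -186 (D = -2*(6 + 87) = -2*93 = -186)
D - W(-153) = -186 - 1*(-8) = -186 + 8 = -178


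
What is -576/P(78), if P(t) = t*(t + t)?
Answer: -8/169 ≈ -0.047337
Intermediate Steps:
P(t) = 2*t**2 (P(t) = t*(2*t) = 2*t**2)
-576/P(78) = -576/(2*78**2) = -576/(2*6084) = -576/12168 = -576*1/12168 = -8/169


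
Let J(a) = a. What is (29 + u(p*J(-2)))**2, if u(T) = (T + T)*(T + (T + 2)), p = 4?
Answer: 64009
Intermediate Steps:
u(T) = 2*T*(2 + 2*T) (u(T) = (2*T)*(T + (2 + T)) = (2*T)*(2 + 2*T) = 2*T*(2 + 2*T))
(29 + u(p*J(-2)))**2 = (29 + 4*(4*(-2))*(1 + 4*(-2)))**2 = (29 + 4*(-8)*(1 - 8))**2 = (29 + 4*(-8)*(-7))**2 = (29 + 224)**2 = 253**2 = 64009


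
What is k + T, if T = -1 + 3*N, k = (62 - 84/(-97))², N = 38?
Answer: 38248821/9409 ≈ 4065.1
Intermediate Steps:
k = 37185604/9409 (k = (62 - 84*(-1/97))² = (62 + 84/97)² = (6098/97)² = 37185604/9409 ≈ 3952.1)
T = 113 (T = -1 + 3*38 = -1 + 114 = 113)
k + T = 37185604/9409 + 113 = 38248821/9409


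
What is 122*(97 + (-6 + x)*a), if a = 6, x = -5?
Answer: 3782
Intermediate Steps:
122*(97 + (-6 + x)*a) = 122*(97 + (-6 - 5)*6) = 122*(97 - 11*6) = 122*(97 - 66) = 122*31 = 3782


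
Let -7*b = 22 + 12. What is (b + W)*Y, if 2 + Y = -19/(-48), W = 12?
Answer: -275/24 ≈ -11.458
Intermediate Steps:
b = -34/7 (b = -(22 + 12)/7 = -1/7*34 = -34/7 ≈ -4.8571)
Y = -77/48 (Y = -2 - 19/(-48) = -2 - 19*(-1/48) = -2 + 19/48 = -77/48 ≈ -1.6042)
(b + W)*Y = (-34/7 + 12)*(-77/48) = (50/7)*(-77/48) = -275/24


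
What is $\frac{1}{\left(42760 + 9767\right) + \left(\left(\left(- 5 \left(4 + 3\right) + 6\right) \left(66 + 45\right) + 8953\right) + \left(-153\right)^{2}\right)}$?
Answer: $\frac{1}{81670} \approx 1.2244 \cdot 10^{-5}$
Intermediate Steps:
$\frac{1}{\left(42760 + 9767\right) + \left(\left(\left(- 5 \left(4 + 3\right) + 6\right) \left(66 + 45\right) + 8953\right) + \left(-153\right)^{2}\right)} = \frac{1}{52527 + \left(\left(\left(\left(-5\right) 7 + 6\right) 111 + 8953\right) + 23409\right)} = \frac{1}{52527 + \left(\left(\left(-35 + 6\right) 111 + 8953\right) + 23409\right)} = \frac{1}{52527 + \left(\left(\left(-29\right) 111 + 8953\right) + 23409\right)} = \frac{1}{52527 + \left(\left(-3219 + 8953\right) + 23409\right)} = \frac{1}{52527 + \left(5734 + 23409\right)} = \frac{1}{52527 + 29143} = \frac{1}{81670}$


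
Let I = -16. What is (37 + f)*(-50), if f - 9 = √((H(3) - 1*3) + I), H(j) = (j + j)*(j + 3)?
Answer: -2300 - 50*√17 ≈ -2506.2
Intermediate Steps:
H(j) = 2*j*(3 + j) (H(j) = (2*j)*(3 + j) = 2*j*(3 + j))
f = 9 + √17 (f = 9 + √((2*3*(3 + 3) - 1*3) - 16) = 9 + √((2*3*6 - 3) - 16) = 9 + √((36 - 3) - 16) = 9 + √(33 - 16) = 9 + √17 ≈ 13.123)
(37 + f)*(-50) = (37 + (9 + √17))*(-50) = (46 + √17)*(-50) = -2300 - 50*√17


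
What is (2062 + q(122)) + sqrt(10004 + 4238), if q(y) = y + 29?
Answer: 2213 + sqrt(14242) ≈ 2332.3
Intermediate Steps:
q(y) = 29 + y
(2062 + q(122)) + sqrt(10004 + 4238) = (2062 + (29 + 122)) + sqrt(10004 + 4238) = (2062 + 151) + sqrt(14242) = 2213 + sqrt(14242)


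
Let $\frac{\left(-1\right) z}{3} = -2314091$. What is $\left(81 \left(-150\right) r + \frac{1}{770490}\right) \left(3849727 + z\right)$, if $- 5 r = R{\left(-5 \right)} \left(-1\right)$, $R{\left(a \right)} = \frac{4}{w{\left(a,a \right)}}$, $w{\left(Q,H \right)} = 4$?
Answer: $- \frac{2020576122360800}{77049} \approx -2.6225 \cdot 10^{10}$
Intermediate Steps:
$z = 6942273$ ($z = \left(-3\right) \left(-2314091\right) = 6942273$)
$R{\left(a \right)} = 1$ ($R{\left(a \right)} = \frac{4}{4} = 4 \cdot \frac{1}{4} = 1$)
$r = \frac{1}{5}$ ($r = - \frac{1 \left(-1\right)}{5} = \left(- \frac{1}{5}\right) \left(-1\right) = \frac{1}{5} \approx 0.2$)
$\left(81 \left(-150\right) r + \frac{1}{770490}\right) \left(3849727 + z\right) = \left(81 \left(-150\right) \frac{1}{5} + \frac{1}{770490}\right) \left(3849727 + 6942273\right) = \left(\left(-12150\right) \frac{1}{5} + \frac{1}{770490}\right) 10792000 = \left(-2430 + \frac{1}{770490}\right) 10792000 = \left(- \frac{1872290699}{770490}\right) 10792000 = - \frac{2020576122360800}{77049}$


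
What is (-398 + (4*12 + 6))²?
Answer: 118336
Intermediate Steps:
(-398 + (4*12 + 6))² = (-398 + (48 + 6))² = (-398 + 54)² = (-344)² = 118336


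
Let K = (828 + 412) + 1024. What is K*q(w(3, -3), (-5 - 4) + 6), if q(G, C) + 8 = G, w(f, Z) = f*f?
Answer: 2264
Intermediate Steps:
w(f, Z) = f²
q(G, C) = -8 + G
K = 2264 (K = 1240 + 1024 = 2264)
K*q(w(3, -3), (-5 - 4) + 6) = 2264*(-8 + 3²) = 2264*(-8 + 9) = 2264*1 = 2264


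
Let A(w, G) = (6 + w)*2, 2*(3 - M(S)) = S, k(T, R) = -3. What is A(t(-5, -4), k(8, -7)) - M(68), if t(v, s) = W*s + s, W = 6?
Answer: -13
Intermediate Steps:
t(v, s) = 7*s (t(v, s) = 6*s + s = 7*s)
M(S) = 3 - S/2
A(w, G) = 12 + 2*w
A(t(-5, -4), k(8, -7)) - M(68) = (12 + 2*(7*(-4))) - (3 - ½*68) = (12 + 2*(-28)) - (3 - 34) = (12 - 56) - 1*(-31) = -44 + 31 = -13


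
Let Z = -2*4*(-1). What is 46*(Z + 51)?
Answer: 2714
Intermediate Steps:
Z = 8 (Z = -8*(-1) = 8)
46*(Z + 51) = 46*(8 + 51) = 46*59 = 2714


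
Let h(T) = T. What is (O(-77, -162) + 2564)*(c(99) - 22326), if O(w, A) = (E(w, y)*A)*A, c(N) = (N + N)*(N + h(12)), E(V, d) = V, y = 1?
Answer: 702341952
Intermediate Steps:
c(N) = 2*N*(12 + N) (c(N) = (N + N)*(N + 12) = (2*N)*(12 + N) = 2*N*(12 + N))
O(w, A) = w*A² (O(w, A) = (w*A)*A = (A*w)*A = w*A²)
(O(-77, -162) + 2564)*(c(99) - 22326) = (-77*(-162)² + 2564)*(2*99*(12 + 99) - 22326) = (-77*26244 + 2564)*(2*99*111 - 22326) = (-2020788 + 2564)*(21978 - 22326) = -2018224*(-348) = 702341952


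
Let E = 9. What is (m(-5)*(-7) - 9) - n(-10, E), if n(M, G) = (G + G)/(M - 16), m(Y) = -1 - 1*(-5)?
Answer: -472/13 ≈ -36.308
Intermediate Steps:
m(Y) = 4 (m(Y) = -1 + 5 = 4)
n(M, G) = 2*G/(-16 + M) (n(M, G) = (2*G)/(-16 + M) = 2*G/(-16 + M))
(m(-5)*(-7) - 9) - n(-10, E) = (4*(-7) - 9) - 2*9/(-16 - 10) = (-28 - 9) - 2*9/(-26) = -37 - 2*9*(-1)/26 = -37 - 1*(-9/13) = -37 + 9/13 = -472/13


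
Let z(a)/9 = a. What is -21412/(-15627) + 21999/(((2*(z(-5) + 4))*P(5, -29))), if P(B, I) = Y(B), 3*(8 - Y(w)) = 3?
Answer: -331487885/8969898 ≈ -36.956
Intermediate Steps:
Y(w) = 7 (Y(w) = 8 - ⅓*3 = 8 - 1 = 7)
P(B, I) = 7
z(a) = 9*a
-21412/(-15627) + 21999/(((2*(z(-5) + 4))*P(5, -29))) = -21412/(-15627) + 21999/(((2*(9*(-5) + 4))*7)) = -21412*(-1/15627) + 21999/(((2*(-45 + 4))*7)) = 21412/15627 + 21999/(((2*(-41))*7)) = 21412/15627 + 21999/((-82*7)) = 21412/15627 + 21999/(-574) = 21412/15627 + 21999*(-1/574) = 21412/15627 - 21999/574 = -331487885/8969898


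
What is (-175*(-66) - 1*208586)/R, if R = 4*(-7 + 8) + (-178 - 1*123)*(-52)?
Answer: -49259/3914 ≈ -12.585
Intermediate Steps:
R = 15656 (R = 4*1 + (-178 - 123)*(-52) = 4 - 301*(-52) = 4 + 15652 = 15656)
(-175*(-66) - 1*208586)/R = (-175*(-66) - 1*208586)/15656 = (11550 - 208586)*(1/15656) = -197036*1/15656 = -49259/3914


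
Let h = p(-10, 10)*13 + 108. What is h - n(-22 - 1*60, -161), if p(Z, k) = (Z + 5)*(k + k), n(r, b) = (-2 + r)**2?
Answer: -8248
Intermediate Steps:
p(Z, k) = 2*k*(5 + Z) (p(Z, k) = (5 + Z)*(2*k) = 2*k*(5 + Z))
h = -1192 (h = (2*10*(5 - 10))*13 + 108 = (2*10*(-5))*13 + 108 = -100*13 + 108 = -1300 + 108 = -1192)
h - n(-22 - 1*60, -161) = -1192 - (-2 + (-22 - 1*60))**2 = -1192 - (-2 + (-22 - 60))**2 = -1192 - (-2 - 82)**2 = -1192 - 1*(-84)**2 = -1192 - 1*7056 = -1192 - 7056 = -8248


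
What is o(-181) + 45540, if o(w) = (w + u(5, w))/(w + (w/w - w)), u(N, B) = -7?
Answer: 45352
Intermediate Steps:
o(w) = -7 + w (o(w) = (w - 7)/(w + (w/w - w)) = (-7 + w)/(w + (1 - w)) = (-7 + w)/1 = (-7 + w)*1 = -7 + w)
o(-181) + 45540 = (-7 - 181) + 45540 = -188 + 45540 = 45352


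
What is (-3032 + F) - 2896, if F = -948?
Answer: -6876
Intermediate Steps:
(-3032 + F) - 2896 = (-3032 - 948) - 2896 = -3980 - 2896 = -6876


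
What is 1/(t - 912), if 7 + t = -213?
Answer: -1/1132 ≈ -0.00088339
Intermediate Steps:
t = -220 (t = -7 - 213 = -220)
1/(t - 912) = 1/(-220 - 912) = 1/(-1132) = -1/1132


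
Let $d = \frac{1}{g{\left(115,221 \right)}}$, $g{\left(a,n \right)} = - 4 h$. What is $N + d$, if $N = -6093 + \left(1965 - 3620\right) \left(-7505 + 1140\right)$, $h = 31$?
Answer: $\frac{1305469767}{124} \approx 1.0528 \cdot 10^{7}$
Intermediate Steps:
$g{\left(a,n \right)} = -124$ ($g{\left(a,n \right)} = \left(-4\right) 31 = -124$)
$d = - \frac{1}{124}$ ($d = \frac{1}{-124} = - \frac{1}{124} \approx -0.0080645$)
$N = 10527982$ ($N = -6093 - -10534075 = -6093 + 10534075 = 10527982$)
$N + d = 10527982 - \frac{1}{124} = \frac{1305469767}{124}$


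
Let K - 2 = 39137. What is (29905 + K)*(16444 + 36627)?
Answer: 3664234124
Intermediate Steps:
K = 39139 (K = 2 + 39137 = 39139)
(29905 + K)*(16444 + 36627) = (29905 + 39139)*(16444 + 36627) = 69044*53071 = 3664234124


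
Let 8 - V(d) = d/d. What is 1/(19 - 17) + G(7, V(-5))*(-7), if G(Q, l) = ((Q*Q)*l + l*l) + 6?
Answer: -5571/2 ≈ -2785.5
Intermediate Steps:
V(d) = 7 (V(d) = 8 - d/d = 8 - 1*1 = 8 - 1 = 7)
G(Q, l) = 6 + l**2 + l*Q**2 (G(Q, l) = (Q**2*l + l**2) + 6 = (l*Q**2 + l**2) + 6 = (l**2 + l*Q**2) + 6 = 6 + l**2 + l*Q**2)
1/(19 - 17) + G(7, V(-5))*(-7) = 1/(19 - 17) + (6 + 7**2 + 7*7**2)*(-7) = 1/2 + (6 + 49 + 7*49)*(-7) = 1/2 + (6 + 49 + 343)*(-7) = 1/2 + 398*(-7) = 1/2 - 2786 = -5571/2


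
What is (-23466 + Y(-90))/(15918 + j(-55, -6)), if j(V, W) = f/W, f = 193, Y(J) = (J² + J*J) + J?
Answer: -44136/95315 ≈ -0.46305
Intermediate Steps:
Y(J) = J + 2*J² (Y(J) = (J² + J²) + J = 2*J² + J = J + 2*J²)
j(V, W) = 193/W
(-23466 + Y(-90))/(15918 + j(-55, -6)) = (-23466 - 90*(1 + 2*(-90)))/(15918 + 193/(-6)) = (-23466 - 90*(1 - 180))/(15918 + 193*(-⅙)) = (-23466 - 90*(-179))/(15918 - 193/6) = (-23466 + 16110)/(95315/6) = -7356*6/95315 = -44136/95315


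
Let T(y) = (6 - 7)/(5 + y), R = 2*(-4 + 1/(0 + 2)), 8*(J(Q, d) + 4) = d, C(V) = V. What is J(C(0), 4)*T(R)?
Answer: -7/4 ≈ -1.7500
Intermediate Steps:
J(Q, d) = -4 + d/8
R = -7 (R = 2*(-4 + 1/2) = 2*(-7/2) = -7)
T(y) = -1/(5 + y)
J(C(0), 4)*T(R) = (-4 + (1/8)*4)*(-1/(5 - 7)) = (-4 + 1/2)*(-1/(-2)) = -(-7)*(-1)/(2*2) = -7/2*1/2 = -7/4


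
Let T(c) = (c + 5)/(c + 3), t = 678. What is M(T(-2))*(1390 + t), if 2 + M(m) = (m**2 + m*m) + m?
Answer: 39292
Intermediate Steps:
T(c) = (5 + c)/(3 + c)
M(m) = -2 + m + 2*m**2 (M(m) = -2 + ((m**2 + m*m) + m) = -2 + ((m**2 + m**2) + m) = -2 + (2*m**2 + m) = -2 + (m + 2*m**2) = -2 + m + 2*m**2)
M(T(-2))*(1390 + t) = (-2 + (5 - 2)/(3 - 2) + 2*((5 - 2)/(3 - 2))**2)*(1390 + 678) = (-2 + 3/1 + 2*(3/1)**2)*2068 = (-2 + 1*3 + 2*(1*3)**2)*2068 = (-2 + 3 + 2*3**2)*2068 = (-2 + 3 + 2*9)*2068 = (-2 + 3 + 18)*2068 = 19*2068 = 39292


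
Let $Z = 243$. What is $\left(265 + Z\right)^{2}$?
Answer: $258064$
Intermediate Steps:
$\left(265 + Z\right)^{2} = \left(265 + 243\right)^{2} = 508^{2} = 258064$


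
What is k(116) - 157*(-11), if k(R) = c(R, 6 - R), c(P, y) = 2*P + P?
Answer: 2075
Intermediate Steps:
c(P, y) = 3*P
k(R) = 3*R
k(116) - 157*(-11) = 3*116 - 157*(-11) = 348 + 1727 = 2075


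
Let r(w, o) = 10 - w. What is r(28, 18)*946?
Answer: -17028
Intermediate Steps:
r(28, 18)*946 = (10 - 1*28)*946 = (10 - 28)*946 = -18*946 = -17028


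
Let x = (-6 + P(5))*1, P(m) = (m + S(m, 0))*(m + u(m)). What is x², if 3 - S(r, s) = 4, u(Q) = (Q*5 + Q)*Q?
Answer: 376996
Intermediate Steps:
u(Q) = 6*Q² (u(Q) = (5*Q + Q)*Q = (6*Q)*Q = 6*Q²)
S(r, s) = -1 (S(r, s) = 3 - 1*4 = 3 - 4 = -1)
P(m) = (-1 + m)*(m + 6*m²) (P(m) = (m - 1)*(m + 6*m²) = (-1 + m)*(m + 6*m²))
x = 614 (x = (-6 + 5*(-1 - 5*5 + 6*5²))*1 = (-6 + 5*(-1 - 25 + 6*25))*1 = (-6 + 5*(-1 - 25 + 150))*1 = (-6 + 5*124)*1 = (-6 + 620)*1 = 614*1 = 614)
x² = 614² = 376996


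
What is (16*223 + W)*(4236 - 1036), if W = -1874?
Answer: 5420800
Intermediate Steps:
(16*223 + W)*(4236 - 1036) = (16*223 - 1874)*(4236 - 1036) = (3568 - 1874)*3200 = 1694*3200 = 5420800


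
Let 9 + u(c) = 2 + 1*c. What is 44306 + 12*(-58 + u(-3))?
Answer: 43490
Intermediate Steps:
u(c) = -7 + c (u(c) = -9 + (2 + 1*c) = -9 + (2 + c) = -7 + c)
44306 + 12*(-58 + u(-3)) = 44306 + 12*(-58 + (-7 - 3)) = 44306 + 12*(-58 - 10) = 44306 + 12*(-68) = 44306 - 816 = 43490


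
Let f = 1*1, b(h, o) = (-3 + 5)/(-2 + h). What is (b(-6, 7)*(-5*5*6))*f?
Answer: 75/2 ≈ 37.500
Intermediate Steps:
b(h, o) = 2/(-2 + h)
f = 1
(b(-6, 7)*(-5*5*6))*f = ((2/(-2 - 6))*(-5*5*6))*1 = ((2/(-8))*(-25*6))*1 = ((2*(-⅛))*(-150))*1 = -¼*(-150)*1 = (75/2)*1 = 75/2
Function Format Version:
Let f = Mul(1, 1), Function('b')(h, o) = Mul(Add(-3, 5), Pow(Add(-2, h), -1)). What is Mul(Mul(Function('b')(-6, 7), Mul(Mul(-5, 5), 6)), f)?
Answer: Rational(75, 2) ≈ 37.500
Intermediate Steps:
Function('b')(h, o) = Mul(2, Pow(Add(-2, h), -1))
f = 1
Mul(Mul(Function('b')(-6, 7), Mul(Mul(-5, 5), 6)), f) = Mul(Mul(Mul(2, Pow(Add(-2, -6), -1)), Mul(Mul(-5, 5), 6)), 1) = Mul(Mul(Mul(2, Pow(-8, -1)), Mul(-25, 6)), 1) = Mul(Mul(Mul(2, Rational(-1, 8)), -150), 1) = Mul(Mul(Rational(-1, 4), -150), 1) = Mul(Rational(75, 2), 1) = Rational(75, 2)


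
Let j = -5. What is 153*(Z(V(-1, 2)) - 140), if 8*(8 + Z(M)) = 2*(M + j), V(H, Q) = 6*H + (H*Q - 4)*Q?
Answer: -94095/4 ≈ -23524.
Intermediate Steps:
V(H, Q) = 6*H + Q*(-4 + H*Q) (V(H, Q) = 6*H + (-4 + H*Q)*Q = 6*H + Q*(-4 + H*Q))
Z(M) = -37/4 + M/4 (Z(M) = -8 + (2*(M - 5))/8 = -8 + (2*(-5 + M))/8 = -8 + (-10 + 2*M)/8 = -8 + (-5/4 + M/4) = -37/4 + M/4)
153*(Z(V(-1, 2)) - 140) = 153*((-37/4 + (-4*2 + 6*(-1) - 1*2²)/4) - 140) = 153*((-37/4 + (-8 - 6 - 1*4)/4) - 140) = 153*((-37/4 + (-8 - 6 - 4)/4) - 140) = 153*((-37/4 + (¼)*(-18)) - 140) = 153*((-37/4 - 9/2) - 140) = 153*(-55/4 - 140) = 153*(-615/4) = -94095/4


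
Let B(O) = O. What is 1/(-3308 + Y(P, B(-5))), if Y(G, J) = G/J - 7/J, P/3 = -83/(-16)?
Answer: -80/264777 ≈ -0.00030214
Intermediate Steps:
P = 249/16 (P = 3*(-83/(-16)) = 3*(-83*(-1/16)) = 3*(83/16) = 249/16 ≈ 15.563)
Y(G, J) = -7/J + G/J
1/(-3308 + Y(P, B(-5))) = 1/(-3308 + (-7 + 249/16)/(-5)) = 1/(-3308 - 1/5*137/16) = 1/(-3308 - 137/80) = 1/(-264777/80) = -80/264777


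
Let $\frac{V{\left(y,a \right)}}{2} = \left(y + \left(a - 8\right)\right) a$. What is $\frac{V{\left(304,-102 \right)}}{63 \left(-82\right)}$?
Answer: $\frac{6596}{861} \approx 7.6609$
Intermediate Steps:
$V{\left(y,a \right)} = 2 a \left(-8 + a + y\right)$ ($V{\left(y,a \right)} = 2 \left(y + \left(a - 8\right)\right) a = 2 \left(y + \left(-8 + a\right)\right) a = 2 \left(-8 + a + y\right) a = 2 a \left(-8 + a + y\right)$)
$\frac{V{\left(304,-102 \right)}}{63 \left(-82\right)} = \frac{2 \left(-102\right) \left(-8 - 102 + 304\right)}{63 \left(-82\right)} = \frac{2 \left(-102\right) 194}{-5166} = \left(-39576\right) \left(- \frac{1}{5166}\right) = \frac{6596}{861}$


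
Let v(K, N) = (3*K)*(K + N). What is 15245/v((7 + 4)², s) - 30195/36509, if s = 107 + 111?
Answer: -287193310/408426183 ≈ -0.70317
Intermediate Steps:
s = 218
v(K, N) = 3*K*(K + N)
15245/v((7 + 4)², s) - 30195/36509 = 15245/((3*(7 + 4)²*((7 + 4)² + 218))) - 30195/36509 = 15245/((3*11²*(11² + 218))) - 30195*1/36509 = 15245/((3*121*(121 + 218))) - 2745/3319 = 15245/((3*121*339)) - 2745/3319 = 15245/123057 - 2745/3319 = -287193310/408426183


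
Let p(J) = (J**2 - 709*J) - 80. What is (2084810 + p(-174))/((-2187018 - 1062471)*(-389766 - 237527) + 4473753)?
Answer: 373062/339731029505 ≈ 1.0981e-6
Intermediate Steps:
p(J) = -80 + J**2 - 709*J
(2084810 + p(-174))/((-2187018 - 1062471)*(-389766 - 237527) + 4473753) = (2084810 + (-80 + (-174)**2 - 709*(-174)))/((-2187018 - 1062471)*(-389766 - 237527) + 4473753) = (2084810 + (-80 + 30276 + 123366))/(-3249489*(-627293) + 4473753) = (2084810 + 153562)/(2038381703277 + 4473753) = 2238372/2038386177030 = 2238372*(1/2038386177030) = 373062/339731029505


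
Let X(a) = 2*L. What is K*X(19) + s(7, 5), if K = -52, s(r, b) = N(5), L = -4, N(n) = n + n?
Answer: 426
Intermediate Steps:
N(n) = 2*n
s(r, b) = 10 (s(r, b) = 2*5 = 10)
X(a) = -8 (X(a) = 2*(-4) = -8)
K*X(19) + s(7, 5) = -52*(-8) + 10 = 416 + 10 = 426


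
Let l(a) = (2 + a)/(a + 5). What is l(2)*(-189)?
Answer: -108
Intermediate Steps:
l(a) = (2 + a)/(5 + a)
l(2)*(-189) = ((2 + 2)/(5 + 2))*(-189) = (4/7)*(-189) = -108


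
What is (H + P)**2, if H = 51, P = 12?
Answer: 3969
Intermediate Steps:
(H + P)**2 = (51 + 12)**2 = 63**2 = 3969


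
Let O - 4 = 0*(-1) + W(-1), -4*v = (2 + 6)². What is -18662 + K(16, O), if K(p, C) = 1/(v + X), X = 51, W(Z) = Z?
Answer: -653169/35 ≈ -18662.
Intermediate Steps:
v = -16 (v = -(2 + 6)²/4 = -¼*8² = -¼*64 = -16)
O = 3 (O = 4 + (0*(-1) - 1) = 4 + (0 - 1) = 4 - 1 = 3)
K(p, C) = 1/35 (K(p, C) = 1/(-16 + 51) = 1/35)
-18662 + K(16, O) = -18662 + 1/35 = -653169/35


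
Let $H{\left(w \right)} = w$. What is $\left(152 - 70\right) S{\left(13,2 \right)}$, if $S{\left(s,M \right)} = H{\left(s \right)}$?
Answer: $1066$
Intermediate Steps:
$S{\left(s,M \right)} = s$
$\left(152 - 70\right) S{\left(13,2 \right)} = \left(152 - 70\right) 13 = 82 \cdot 13 = 1066$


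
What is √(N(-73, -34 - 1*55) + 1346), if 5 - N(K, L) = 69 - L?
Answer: √1193 ≈ 34.540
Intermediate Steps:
N(K, L) = -64 + L (N(K, L) = 5 - (69 - L) = 5 + (-69 + L) = -64 + L)
√(N(-73, -34 - 1*55) + 1346) = √((-64 + (-34 - 1*55)) + 1346) = √((-64 + (-34 - 55)) + 1346) = √((-64 - 89) + 1346) = √(-153 + 1346) = √1193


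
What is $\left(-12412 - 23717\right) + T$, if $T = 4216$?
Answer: $-31913$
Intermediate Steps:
$\left(-12412 - 23717\right) + T = \left(-12412 - 23717\right) + 4216 = -36129 + 4216 = -31913$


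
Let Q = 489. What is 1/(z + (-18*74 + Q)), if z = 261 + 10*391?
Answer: 1/3328 ≈ 0.00030048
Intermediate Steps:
z = 4171 (z = 261 + 3910 = 4171)
1/(z + (-18*74 + Q)) = 1/(4171 + (-18*74 + 489)) = 1/(4171 + (-1332 + 489)) = 1/(4171 - 843) = 1/3328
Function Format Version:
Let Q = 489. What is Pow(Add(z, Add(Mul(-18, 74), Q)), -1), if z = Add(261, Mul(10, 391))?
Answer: Rational(1, 3328) ≈ 0.00030048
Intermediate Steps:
z = 4171 (z = Add(261, 3910) = 4171)
Pow(Add(z, Add(Mul(-18, 74), Q)), -1) = Pow(Add(4171, Add(Mul(-18, 74), 489)), -1) = Pow(Add(4171, Add(-1332, 489)), -1) = Pow(Add(4171, -843), -1) = Pow(3328, -1) = Rational(1, 3328)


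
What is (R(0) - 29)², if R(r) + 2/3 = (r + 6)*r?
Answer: 7921/9 ≈ 880.11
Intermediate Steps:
R(r) = -⅔ + r*(6 + r) (R(r) = -⅔ + (r + 6)*r = -⅔ + (6 + r)*r = -⅔ + r*(6 + r))
(R(0) - 29)² = ((-⅔ + 0² + 6*0) - 29)² = ((-⅔ + 0 + 0) - 29)² = (-⅔ - 29)² = (-89/3)² = 7921/9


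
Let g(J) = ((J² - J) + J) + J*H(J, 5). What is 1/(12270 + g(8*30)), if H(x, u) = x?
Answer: 1/127470 ≈ 7.8450e-6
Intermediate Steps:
g(J) = 2*J² (g(J) = ((J² - J) + J) + J*J = J² + J² = 2*J²)
1/(12270 + g(8*30)) = 1/(12270 + 2*(8*30)²) = 1/(12270 + 2*240²) = 1/(12270 + 2*57600) = 1/(12270 + 115200) = 1/127470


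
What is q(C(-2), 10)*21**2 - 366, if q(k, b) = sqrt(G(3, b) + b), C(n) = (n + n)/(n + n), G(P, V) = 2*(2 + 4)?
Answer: -366 + 441*sqrt(22) ≈ 1702.5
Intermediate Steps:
G(P, V) = 12 (G(P, V) = 2*6 = 12)
C(n) = 1 (C(n) = (2*n)/((2*n)) = (2*n)*(1/(2*n)) = 1)
q(k, b) = sqrt(12 + b)
q(C(-2), 10)*21**2 - 366 = sqrt(12 + 10)*21**2 - 366 = sqrt(22)*441 - 366 = 441*sqrt(22) - 366 = -366 + 441*sqrt(22)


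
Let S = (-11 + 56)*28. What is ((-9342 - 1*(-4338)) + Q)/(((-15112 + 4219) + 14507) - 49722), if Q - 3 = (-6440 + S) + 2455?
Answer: 3863/23054 ≈ 0.16756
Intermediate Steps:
S = 1260 (S = 45*28 = 1260)
Q = -2722 (Q = 3 + ((-6440 + 1260) + 2455) = 3 + (-5180 + 2455) = 3 - 2725 = -2722)
((-9342 - 1*(-4338)) + Q)/(((-15112 + 4219) + 14507) - 49722) = ((-9342 - 1*(-4338)) - 2722)/(((-15112 + 4219) + 14507) - 49722) = ((-9342 + 4338) - 2722)/((-10893 + 14507) - 49722) = (-5004 - 2722)/(3614 - 49722) = -7726/(-46108) = -7726*(-1/46108) = 3863/23054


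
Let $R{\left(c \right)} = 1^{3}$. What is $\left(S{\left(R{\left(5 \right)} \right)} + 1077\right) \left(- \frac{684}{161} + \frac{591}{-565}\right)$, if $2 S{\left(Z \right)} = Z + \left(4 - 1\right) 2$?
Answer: $- \frac{1040761371}{181930} \approx -5720.7$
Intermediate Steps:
$R{\left(c \right)} = 1$
$S{\left(Z \right)} = 3 + \frac{Z}{2}$ ($S{\left(Z \right)} = \frac{Z + \left(4 - 1\right) 2}{2} = \frac{Z + 3 \cdot 2}{2} = \frac{Z + 6}{2} = \frac{6 + Z}{2} = 3 + \frac{Z}{2}$)
$\left(S{\left(R{\left(5 \right)} \right)} + 1077\right) \left(- \frac{684}{161} + \frac{591}{-565}\right) = \left(\left(3 + \frac{1}{2} \cdot 1\right) + 1077\right) \left(- \frac{684}{161} + \frac{591}{-565}\right) = \left(\left(3 + \frac{1}{2}\right) + 1077\right) \left(\left(-684\right) \frac{1}{161} + 591 \left(- \frac{1}{565}\right)\right) = \left(\frac{7}{2} + 1077\right) \left(- \frac{684}{161} - \frac{591}{565}\right) = \frac{2161}{2} \left(- \frac{481611}{90965}\right) = - \frac{1040761371}{181930}$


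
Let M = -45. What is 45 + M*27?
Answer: -1170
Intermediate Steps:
45 + M*27 = 45 - 45*27 = 45 - 1215 = -1170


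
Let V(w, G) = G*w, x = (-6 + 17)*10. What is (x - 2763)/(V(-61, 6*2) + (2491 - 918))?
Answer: -2653/841 ≈ -3.1546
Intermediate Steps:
x = 110 (x = 11*10 = 110)
(x - 2763)/(V(-61, 6*2) + (2491 - 918)) = (110 - 2763)/((6*2)*(-61) + (2491 - 918)) = -2653/(12*(-61) + 1573) = -2653/(-732 + 1573) = -2653/841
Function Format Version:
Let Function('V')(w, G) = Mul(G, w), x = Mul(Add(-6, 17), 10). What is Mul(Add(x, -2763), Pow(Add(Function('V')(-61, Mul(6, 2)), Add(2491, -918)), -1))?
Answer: Rational(-2653, 841) ≈ -3.1546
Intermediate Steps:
x = 110 (x = Mul(11, 10) = 110)
Mul(Add(x, -2763), Pow(Add(Function('V')(-61, Mul(6, 2)), Add(2491, -918)), -1)) = Mul(Add(110, -2763), Pow(Add(Mul(Mul(6, 2), -61), Add(2491, -918)), -1)) = Mul(-2653, Pow(Add(Mul(12, -61), 1573), -1)) = Mul(-2653, Pow(Add(-732, 1573), -1)) = Mul(-2653, Pow(841, -1)) = Mul(-2653, Rational(1, 841)) = Rational(-2653, 841)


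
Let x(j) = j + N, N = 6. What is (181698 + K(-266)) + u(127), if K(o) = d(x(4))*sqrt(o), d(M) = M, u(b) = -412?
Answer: 181286 + 10*I*sqrt(266) ≈ 1.8129e+5 + 163.09*I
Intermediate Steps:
x(j) = 6 + j (x(j) = j + 6 = 6 + j)
K(o) = 10*sqrt(o) (K(o) = (6 + 4)*sqrt(o) = 10*sqrt(o))
(181698 + K(-266)) + u(127) = (181698 + 10*sqrt(-266)) - 412 = (181698 + 10*(I*sqrt(266))) - 412 = (181698 + 10*I*sqrt(266)) - 412 = 181286 + 10*I*sqrt(266)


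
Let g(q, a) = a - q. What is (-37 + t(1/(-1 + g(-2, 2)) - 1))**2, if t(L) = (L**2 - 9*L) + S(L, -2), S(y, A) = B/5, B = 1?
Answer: 1865956/2025 ≈ 921.46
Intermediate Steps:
S(y, A) = 1/5
t(L) = 1/5 + L**2 - 9*L (t(L) = (L**2 - 9*L) + 1/5 = 1/5 + L**2 - 9*L)
(-37 + t(1/(-1 + g(-2, 2)) - 1))**2 = (-37 + (1/5 + (1/(-1 + (2 - 1*(-2))) - 1)**2 - 9*(1/(-1 + (2 - 1*(-2))) - 1)))**2 = (-37 + (1/5 + (1/(-1 + (2 + 2)) - 1)**2 - 9*(1/(-1 + (2 + 2)) - 1)))**2 = (-37 + (1/5 + (1/(-1 + 4) - 1)**2 - 9*(1/(-1 + 4) - 1)))**2 = (-37 + (1/5 + (1/3 - 1)**2 - 9*(1/3 - 1)))**2 = (-37 + (1/5 + (-2/3)**2 - 9*(-2/3)))**2 = (-37 + (1/5 + 4/9 + 6))**2 = (-37 + 299/45)**2 = (-1366/45)**2 = 1865956/2025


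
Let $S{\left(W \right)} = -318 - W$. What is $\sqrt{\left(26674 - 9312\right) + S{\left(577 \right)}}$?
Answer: $\sqrt{16467} \approx 128.32$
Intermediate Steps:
$\sqrt{\left(26674 - 9312\right) + S{\left(577 \right)}} = \sqrt{\left(26674 - 9312\right) - 895} = \sqrt{17362 - 895} = \sqrt{16467}$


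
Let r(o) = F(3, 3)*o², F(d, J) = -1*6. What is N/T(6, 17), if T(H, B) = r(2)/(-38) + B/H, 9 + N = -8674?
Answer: -989862/395 ≈ -2506.0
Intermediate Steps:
F(d, J) = -6
r(o) = -6*o²
N = -8683 (N = -9 - 8674 = -8683)
T(H, B) = 12/19 + B/H (T(H, B) = -6*2²/(-38) + B/H = -6*4*(-1/38) + B/H = -24*(-1/38) + B/H = 12/19 + B/H)
N/T(6, 17) = -8683/(12/19 + 17/6) = -8683/395/114 = -8683*114/395 = -989862/395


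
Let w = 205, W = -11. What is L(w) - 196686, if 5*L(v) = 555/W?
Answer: -2163657/11 ≈ -1.9670e+5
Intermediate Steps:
L(v) = -111/11 (L(v) = (555/(-11))/5 = (555*(-1/11))/5 = (1/5)*(-555/11) = -111/11)
L(w) - 196686 = -111/11 - 196686 = -2163657/11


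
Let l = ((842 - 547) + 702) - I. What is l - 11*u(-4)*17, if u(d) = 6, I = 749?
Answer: -874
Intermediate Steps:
l = 248 (l = ((842 - 547) + 702) - 1*749 = (295 + 702) - 749 = 997 - 749 = 248)
l - 11*u(-4)*17 = 248 - 11*6*17 = 248 - 66*17 = 248 - 1122 = -874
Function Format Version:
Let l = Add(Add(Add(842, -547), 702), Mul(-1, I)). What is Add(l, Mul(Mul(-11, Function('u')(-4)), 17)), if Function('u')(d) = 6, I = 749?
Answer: -874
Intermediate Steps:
l = 248 (l = Add(Add(Add(842, -547), 702), Mul(-1, 749)) = Add(Add(295, 702), -749) = Add(997, -749) = 248)
Add(l, Mul(Mul(-11, Function('u')(-4)), 17)) = Add(248, Mul(Mul(-11, 6), 17)) = Add(248, Mul(-66, 17)) = Add(248, -1122) = -874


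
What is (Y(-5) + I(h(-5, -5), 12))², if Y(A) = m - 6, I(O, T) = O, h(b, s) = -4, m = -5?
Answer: 225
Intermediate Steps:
Y(A) = -11 (Y(A) = -5 - 6 = -11)
(Y(-5) + I(h(-5, -5), 12))² = (-11 - 4)² = (-15)² = 225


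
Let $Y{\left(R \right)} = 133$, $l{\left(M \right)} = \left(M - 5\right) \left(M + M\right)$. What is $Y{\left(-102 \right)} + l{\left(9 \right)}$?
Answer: $205$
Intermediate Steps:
$l{\left(M \right)} = 2 M \left(-5 + M\right)$ ($l{\left(M \right)} = \left(M - 5\right) 2 M = \left(-5 + M\right) 2 M = 2 M \left(-5 + M\right)$)
$Y{\left(-102 \right)} + l{\left(9 \right)} = 133 + 2 \cdot 9 \left(-5 + 9\right) = 133 + 2 \cdot 9 \cdot 4 = 133 + 72 = 205$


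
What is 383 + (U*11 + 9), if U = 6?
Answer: 458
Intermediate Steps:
383 + (U*11 + 9) = 383 + (6*11 + 9) = 383 + (66 + 9) = 383 + 75 = 458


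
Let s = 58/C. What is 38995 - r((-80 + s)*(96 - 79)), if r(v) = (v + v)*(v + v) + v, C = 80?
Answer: -2889827579/400 ≈ -7.2246e+6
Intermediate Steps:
s = 29/40 (s = 58/80 = 58*(1/80) = 29/40 ≈ 0.72500)
r(v) = v + 4*v**2 (r(v) = (2*v)*(2*v) + v = 4*v**2 + v = v + 4*v**2)
38995 - r((-80 + s)*(96 - 79)) = 38995 - (-80 + 29/40)*(96 - 79)*(1 + 4*((-80 + 29/40)*(96 - 79))) = 38995 - (-3171/40*17)*(1 + 4*(-3171/40*17)) = 38995 - (-53907)*(1 + 4*(-53907/40))/40 = 38995 - (-53907)*(1 - 53907/10)/40 = 38995 - (-53907)*(-53897)/(40*10) = 38995 - 1*2905425579/400 = 38995 - 2905425579/400 = -2889827579/400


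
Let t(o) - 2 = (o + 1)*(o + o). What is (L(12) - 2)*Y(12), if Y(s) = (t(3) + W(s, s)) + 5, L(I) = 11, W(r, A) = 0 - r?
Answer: 171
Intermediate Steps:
W(r, A) = -r
t(o) = 2 + 2*o*(1 + o) (t(o) = 2 + (o + 1)*(o + o) = 2 + (1 + o)*(2*o) = 2 + 2*o*(1 + o))
Y(s) = 31 - s (Y(s) = ((2 + 2*3 + 2*3**2) - s) + 5 = ((2 + 6 + 2*9) - s) + 5 = ((2 + 6 + 18) - s) + 5 = (26 - s) + 5 = 31 - s)
(L(12) - 2)*Y(12) = (11 - 2)*(31 - 1*12) = 9*(31 - 12) = 9*19 = 171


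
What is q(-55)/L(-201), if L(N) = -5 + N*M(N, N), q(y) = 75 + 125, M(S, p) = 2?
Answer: -200/407 ≈ -0.49140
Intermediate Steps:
q(y) = 200
L(N) = -5 + 2*N (L(N) = -5 + N*2 = -5 + 2*N)
q(-55)/L(-201) = 200/(-5 + 2*(-201)) = 200/(-5 - 402) = 200/(-407) = 200*(-1/407) = -200/407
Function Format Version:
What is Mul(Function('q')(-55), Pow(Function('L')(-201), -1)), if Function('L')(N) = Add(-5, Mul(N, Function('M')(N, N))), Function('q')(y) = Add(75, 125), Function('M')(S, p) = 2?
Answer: Rational(-200, 407) ≈ -0.49140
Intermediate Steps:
Function('q')(y) = 200
Function('L')(N) = Add(-5, Mul(2, N)) (Function('L')(N) = Add(-5, Mul(N, 2)) = Add(-5, Mul(2, N)))
Mul(Function('q')(-55), Pow(Function('L')(-201), -1)) = Mul(200, Pow(Add(-5, Mul(2, -201)), -1)) = Mul(200, Pow(Add(-5, -402), -1)) = Mul(200, Pow(-407, -1)) = Mul(200, Rational(-1, 407)) = Rational(-200, 407)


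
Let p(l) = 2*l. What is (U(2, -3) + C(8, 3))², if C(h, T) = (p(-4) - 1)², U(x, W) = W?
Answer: 6084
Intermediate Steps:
C(h, T) = 81 (C(h, T) = (2*(-4) - 1)² = (-8 - 1)² = (-9)² = 81)
(U(2, -3) + C(8, 3))² = (-3 + 81)² = 78² = 6084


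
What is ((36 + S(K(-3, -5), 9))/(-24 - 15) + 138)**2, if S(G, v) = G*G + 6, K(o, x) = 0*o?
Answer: 3168400/169 ≈ 18748.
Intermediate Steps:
K(o, x) = 0
S(G, v) = 6 + G**2 (S(G, v) = G**2 + 6 = 6 + G**2)
((36 + S(K(-3, -5), 9))/(-24 - 15) + 138)**2 = ((36 + (6 + 0**2))/(-24 - 15) + 138)**2 = ((36 + (6 + 0))/(-39) + 138)**2 = ((36 + 6)*(-1/39) + 138)**2 = (42*(-1/39) + 138)**2 = (-14/13 + 138)**2 = (1780/13)**2 = 3168400/169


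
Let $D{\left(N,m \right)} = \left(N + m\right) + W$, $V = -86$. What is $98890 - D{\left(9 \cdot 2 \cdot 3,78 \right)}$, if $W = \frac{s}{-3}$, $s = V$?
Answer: $\frac{296188}{3} \approx 98729.0$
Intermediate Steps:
$s = -86$
$W = \frac{86}{3}$ ($W = - \frac{86}{-3} = \left(-86\right) \left(- \frac{1}{3}\right) = \frac{86}{3} \approx 28.667$)
$D{\left(N,m \right)} = \frac{86}{3} + N + m$ ($D{\left(N,m \right)} = \left(N + m\right) + \frac{86}{3} = \frac{86}{3} + N + m$)
$98890 - D{\left(9 \cdot 2 \cdot 3,78 \right)} = 98890 - \left(\frac{86}{3} + 9 \cdot 2 \cdot 3 + 78\right) = 98890 - \left(\frac{86}{3} + 18 \cdot 3 + 78\right) = 98890 - \left(\frac{86}{3} + 54 + 78\right) = 98890 - \frac{482}{3} = \frac{296188}{3}$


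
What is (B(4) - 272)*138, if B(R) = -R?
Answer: -38088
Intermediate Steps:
(B(4) - 272)*138 = (-1*4 - 272)*138 = (-4 - 272)*138 = -276*138 = -38088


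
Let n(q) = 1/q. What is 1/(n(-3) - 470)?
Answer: -3/1411 ≈ -0.0021261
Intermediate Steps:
1/(n(-3) - 470) = 1/(1/(-3) - 470) = 1/(-⅓ - 470) = 1/(-1411/3) = -3/1411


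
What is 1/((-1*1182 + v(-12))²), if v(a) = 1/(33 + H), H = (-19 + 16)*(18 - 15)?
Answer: 576/804686689 ≈ 7.1581e-7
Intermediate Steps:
H = -9 (H = -3*3 = -9)
v(a) = 1/24 (v(a) = 1/(33 - 9) = 1/24)
1/((-1*1182 + v(-12))²) = 1/((-1*1182 + 1/24)²) = 1/((-1182 + 1/24)²) = 1/((-28367/24)²) = 1/(804686689/576) = 576/804686689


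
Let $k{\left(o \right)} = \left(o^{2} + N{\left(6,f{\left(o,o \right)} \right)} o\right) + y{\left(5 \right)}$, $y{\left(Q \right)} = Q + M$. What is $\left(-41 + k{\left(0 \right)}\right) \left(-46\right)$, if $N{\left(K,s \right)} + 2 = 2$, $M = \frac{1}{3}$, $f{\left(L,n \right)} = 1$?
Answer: $\frac{4922}{3} \approx 1640.7$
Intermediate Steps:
$M = \frac{1}{3} \approx 0.33333$
$y{\left(Q \right)} = \frac{1}{3} + Q$ ($y{\left(Q \right)} = Q + \frac{1}{3} = \frac{1}{3} + Q$)
$N{\left(K,s \right)} = 0$ ($N{\left(K,s \right)} = -2 + 2 = 0$)
$k{\left(o \right)} = \frac{16}{3} + o^{2}$ ($k{\left(o \right)} = \left(o^{2} + 0 o\right) + \left(\frac{1}{3} + 5\right) = \left(o^{2} + 0\right) + \frac{16}{3} = o^{2} + \frac{16}{3} = \frac{16}{3} + o^{2}$)
$\left(-41 + k{\left(0 \right)}\right) \left(-46\right) = \left(-41 + \left(\frac{16}{3} + 0^{2}\right)\right) \left(-46\right) = \left(-41 + \left(\frac{16}{3} + 0\right)\right) \left(-46\right) = \left(-41 + \frac{16}{3}\right) \left(-46\right) = \left(- \frac{107}{3}\right) \left(-46\right) = \frac{4922}{3}$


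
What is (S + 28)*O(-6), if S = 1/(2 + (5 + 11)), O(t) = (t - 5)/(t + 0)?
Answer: 5555/108 ≈ 51.435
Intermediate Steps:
O(t) = (-5 + t)/t
S = 1/18 (S = 1/(2 + 16) = 1/18 ≈ 0.055556)
(S + 28)*O(-6) = (1/18 + 28)*((-5 - 6)/(-6)) = 505*(-⅙*(-11))/18 = (505/18)*(11/6) = 5555/108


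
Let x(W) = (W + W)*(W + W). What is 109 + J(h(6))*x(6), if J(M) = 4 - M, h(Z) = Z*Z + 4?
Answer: -5075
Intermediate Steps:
h(Z) = 4 + Z**2 (h(Z) = Z**2 + 4 = 4 + Z**2)
x(W) = 4*W**2 (x(W) = (2*W)*(2*W) = 4*W**2)
109 + J(h(6))*x(6) = 109 + (4 - (4 + 6**2))*(4*6**2) = 109 + (4 - (4 + 36))*(4*36) = 109 + (4 - 1*40)*144 = 109 + (4 - 40)*144 = 109 - 36*144 = 109 - 5184 = -5075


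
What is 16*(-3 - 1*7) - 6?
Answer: -166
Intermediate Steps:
16*(-3 - 1*7) - 6 = 16*(-3 - 7) - 6 = 16*(-10) - 6 = -160 - 6 = -166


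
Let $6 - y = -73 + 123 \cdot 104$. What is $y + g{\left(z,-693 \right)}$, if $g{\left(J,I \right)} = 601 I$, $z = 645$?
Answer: $-429206$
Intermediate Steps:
$y = -12713$ ($y = 6 - \left(-73 + 123 \cdot 104\right) = 6 - \left(-73 + 12792\right) = 6 - 12719 = -12713$)
$y + g{\left(z,-693 \right)} = -12713 + 601 \left(-693\right) = -12713 - 416493 = -429206$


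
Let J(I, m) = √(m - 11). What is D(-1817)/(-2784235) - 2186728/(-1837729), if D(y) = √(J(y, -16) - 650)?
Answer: 2186728/1837729 - √(-650 + 3*I*√3)/2784235 ≈ 1.1899 - 9.157e-6*I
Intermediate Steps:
J(I, m) = √(-11 + m)
D(y) = √(-650 + 3*I*√3) (D(y) = √(√(-11 - 16) - 650) = √(√(-27) - 650) = √(3*I*√3 - 650) = √(-650 + 3*I*√3))
D(-1817)/(-2784235) - 2186728/(-1837729) = √(-650 + 3*I*√3)/(-2784235) - 2186728/(-1837729) = √(-650 + 3*I*√3)*(-1/2784235) - 2186728*(-1/1837729) = -√(-650 + 3*I*√3)/2784235 + 2186728/1837729 = 2186728/1837729 - √(-650 + 3*I*√3)/2784235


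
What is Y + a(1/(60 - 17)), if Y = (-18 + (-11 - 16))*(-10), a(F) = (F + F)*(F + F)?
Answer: 832054/1849 ≈ 450.00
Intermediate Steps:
a(F) = 4*F² (a(F) = (2*F)*(2*F) = 4*F²)
Y = 450 (Y = (-18 - 27)*(-10) = -45*(-10) = 450)
Y + a(1/(60 - 17)) = 450 + 4*(1/(60 - 17))² = 450 + 4*(1/43)² = 450 + 4*(1/1849) = 450 + 4/1849 = 832054/1849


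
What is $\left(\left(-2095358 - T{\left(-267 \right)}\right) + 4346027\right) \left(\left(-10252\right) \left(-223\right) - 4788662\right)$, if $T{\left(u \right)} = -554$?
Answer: $-5633609015918$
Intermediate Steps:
$\left(\left(-2095358 - T{\left(-267 \right)}\right) + 4346027\right) \left(\left(-10252\right) \left(-223\right) - 4788662\right) = \left(\left(-2095358 - -554\right) + 4346027\right) \left(\left(-10252\right) \left(-223\right) - 4788662\right) = \left(\left(-2095358 + 554\right) + 4346027\right) \left(2286196 - 4788662\right) = \left(-2094804 + 4346027\right) \left(-2502466\right) = 2251223 \left(-2502466\right) = -5633609015918$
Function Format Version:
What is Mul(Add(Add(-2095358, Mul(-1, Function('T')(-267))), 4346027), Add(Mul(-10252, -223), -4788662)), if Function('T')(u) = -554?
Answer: -5633609015918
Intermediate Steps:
Mul(Add(Add(-2095358, Mul(-1, Function('T')(-267))), 4346027), Add(Mul(-10252, -223), -4788662)) = Mul(Add(Add(-2095358, Mul(-1, -554)), 4346027), Add(Mul(-10252, -223), -4788662)) = Mul(Add(Add(-2095358, 554), 4346027), Add(2286196, -4788662)) = Mul(Add(-2094804, 4346027), -2502466) = Mul(2251223, -2502466) = -5633609015918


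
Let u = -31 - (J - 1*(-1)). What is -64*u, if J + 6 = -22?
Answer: 256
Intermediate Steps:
J = -28 (J = -6 - 22 = -28)
u = -4 (u = -31 - (-28 - 1*(-1)) = -31 - (-28 + 1) = -31 - 1*(-27) = -31 + 27 = -4)
-64*u = -64*(-4) = 256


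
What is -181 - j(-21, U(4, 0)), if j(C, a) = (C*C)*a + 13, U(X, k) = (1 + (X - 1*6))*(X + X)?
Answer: 3334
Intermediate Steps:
U(X, k) = 2*X*(-5 + X) (U(X, k) = (1 + (X - 6))*(2*X) = (1 + (-6 + X))*(2*X) = (-5 + X)*(2*X) = 2*X*(-5 + X))
j(C, a) = 13 + a*C² (j(C, a) = C²*a + 13 = a*C² + 13 = 13 + a*C²)
-181 - j(-21, U(4, 0)) = -181 - (13 + (2*4*(-5 + 4))*(-21)²) = -181 - (13 + (2*4*(-1))*441) = -181 - (13 - 8*441) = -181 - (13 - 3528) = -181 - 1*(-3515) = -181 + 3515 = 3334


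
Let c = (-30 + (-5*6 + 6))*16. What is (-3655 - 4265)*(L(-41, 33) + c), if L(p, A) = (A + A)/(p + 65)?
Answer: 6821100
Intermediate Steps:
L(p, A) = 2*A/(65 + p) (L(p, A) = (2*A)/(65 + p) = 2*A/(65 + p))
c = -864 (c = (-30 + (-30 + 6))*16 = (-30 - 24)*16 = -54*16 = -864)
(-3655 - 4265)*(L(-41, 33) + c) = (-3655 - 4265)*(2*33/(65 - 41) - 864) = -7920*(2*33/24 - 864) = -7920*(2*33*(1/24) - 864) = -7920*(11/4 - 864) = -7920*(-3445/4) = 6821100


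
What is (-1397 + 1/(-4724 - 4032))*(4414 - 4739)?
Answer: 3975443225/8756 ≈ 4.5403e+5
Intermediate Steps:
(-1397 + 1/(-4724 - 4032))*(4414 - 4739) = (-1397 + 1/(-8756))*(-325) = (-1397 - 1/8756)*(-325) = -12232133/8756*(-325) = 3975443225/8756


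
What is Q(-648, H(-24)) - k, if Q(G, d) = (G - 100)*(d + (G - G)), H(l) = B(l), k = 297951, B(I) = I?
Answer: -279999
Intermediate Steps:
H(l) = l
Q(G, d) = d*(-100 + G) (Q(G, d) = (-100 + G)*(d + 0) = (-100 + G)*d = d*(-100 + G))
Q(-648, H(-24)) - k = -24*(-100 - 648) - 1*297951 = -24*(-748) - 297951 = 17952 - 297951 = -279999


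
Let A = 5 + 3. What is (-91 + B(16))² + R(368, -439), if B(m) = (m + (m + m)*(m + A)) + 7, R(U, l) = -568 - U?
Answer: 489064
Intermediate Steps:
A = 8
B(m) = 7 + m + 2*m*(8 + m) (B(m) = (m + (m + m)*(m + 8)) + 7 = (m + (2*m)*(8 + m)) + 7 = (m + 2*m*(8 + m)) + 7 = 7 + m + 2*m*(8 + m))
(-91 + B(16))² + R(368, -439) = (-91 + (7 + 2*16² + 17*16))² + (-568 - 1*368) = (-91 + (7 + 2*256 + 272))² + (-568 - 368) = (-91 + (7 + 512 + 272))² - 936 = (-91 + 791)² - 936 = 700² - 936 = 490000 - 936 = 489064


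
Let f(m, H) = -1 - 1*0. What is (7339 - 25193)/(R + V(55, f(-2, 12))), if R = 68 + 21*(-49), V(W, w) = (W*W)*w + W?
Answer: 17854/3931 ≈ 4.5418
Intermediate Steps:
f(m, H) = -1 (f(m, H) = -1 + 0 = -1)
V(W, w) = W + w*W**2 (V(W, w) = W**2*w + W = w*W**2 + W = W + w*W**2)
R = -961 (R = 68 - 1029 = -961)
(7339 - 25193)/(R + V(55, f(-2, 12))) = (7339 - 25193)/(-961 + 55*(1 + 55*(-1))) = -17854/(-961 + 55*(1 - 55)) = -17854/(-961 + 55*(-54)) = -17854/(-961 - 2970) = -17854/(-3931) = -17854*(-1/3931) = 17854/3931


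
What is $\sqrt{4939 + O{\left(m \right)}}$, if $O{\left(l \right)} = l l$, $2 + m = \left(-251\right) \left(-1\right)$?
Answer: $2 \sqrt{16735} \approx 258.73$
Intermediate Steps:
$m = 249$ ($m = -2 - -251 = -2 + 251 = 249$)
$O{\left(l \right)} = l^{2}$
$\sqrt{4939 + O{\left(m \right)}} = \sqrt{4939 + 249^{2}} = \sqrt{4939 + 62001} = \sqrt{66940} = 2 \sqrt{16735}$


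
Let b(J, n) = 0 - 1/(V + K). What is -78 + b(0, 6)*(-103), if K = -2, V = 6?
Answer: -209/4 ≈ -52.250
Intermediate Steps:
b(J, n) = -¼ (b(J, n) = 0 - 1/(6 - 2) = 0 - 1/4 = 0 + (¼)*(-1) = 0 - ¼ = -¼)
-78 + b(0, 6)*(-103) = -78 - ¼*(-103) = -78 + 103/4 = -209/4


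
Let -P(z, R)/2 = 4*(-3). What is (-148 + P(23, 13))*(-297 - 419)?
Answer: 88784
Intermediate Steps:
P(z, R) = 24 (P(z, R) = -8*(-3) = -2*(-12) = 24)
(-148 + P(23, 13))*(-297 - 419) = (-148 + 24)*(-297 - 419) = -124*(-716) = 88784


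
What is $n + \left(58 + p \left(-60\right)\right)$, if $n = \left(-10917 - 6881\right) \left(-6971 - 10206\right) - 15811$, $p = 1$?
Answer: $305700433$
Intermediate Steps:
$n = 305700435$ ($n = \left(-17798\right) \left(-17177\right) - 15811 = 305716246 - 15811 = 305700435$)
$n + \left(58 + p \left(-60\right)\right) = 305700435 + \left(58 + 1 \left(-60\right)\right) = 305700435 + \left(58 - 60\right) = 305700435 - 2 = 305700433$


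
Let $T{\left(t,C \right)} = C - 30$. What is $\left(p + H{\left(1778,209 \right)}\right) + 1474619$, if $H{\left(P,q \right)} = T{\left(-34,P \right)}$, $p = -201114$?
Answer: $1275253$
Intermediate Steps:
$T{\left(t,C \right)} = -30 + C$
$H{\left(P,q \right)} = -30 + P$
$\left(p + H{\left(1778,209 \right)}\right) + 1474619 = \left(-201114 + \left(-30 + 1778\right)\right) + 1474619 = \left(-201114 + 1748\right) + 1474619 = -199366 + 1474619 = 1275253$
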